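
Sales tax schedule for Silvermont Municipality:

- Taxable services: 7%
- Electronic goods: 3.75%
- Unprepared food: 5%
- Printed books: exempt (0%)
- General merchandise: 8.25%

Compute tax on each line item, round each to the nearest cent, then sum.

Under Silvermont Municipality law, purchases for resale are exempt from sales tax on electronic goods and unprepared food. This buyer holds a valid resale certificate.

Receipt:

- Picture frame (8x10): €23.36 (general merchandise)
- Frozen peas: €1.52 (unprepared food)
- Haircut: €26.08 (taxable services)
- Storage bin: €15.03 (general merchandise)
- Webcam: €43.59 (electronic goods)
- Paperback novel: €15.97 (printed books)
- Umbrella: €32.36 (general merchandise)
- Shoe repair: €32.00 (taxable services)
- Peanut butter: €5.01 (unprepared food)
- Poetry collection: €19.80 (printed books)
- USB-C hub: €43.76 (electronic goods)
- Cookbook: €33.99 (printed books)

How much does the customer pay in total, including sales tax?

Picture frame (8x10) €23.36: general merchandise → 8.25% → €1.93
Frozen peas €1.52: unprepared food, buyer-exempt → 0% → €0.00
Haircut €26.08: taxable services → 7% → €1.83
Storage bin €15.03: general merchandise → 8.25% → €1.24
Webcam €43.59: electronic goods, buyer-exempt → 0% → €0.00
Paperback novel €15.97: printed books → 0% → €0.00
Umbrella €32.36: general merchandise → 8.25% → €2.67
Shoe repair €32.00: taxable services → 7% → €2.24
Peanut butter €5.01: unprepared food, buyer-exempt → 0% → €0.00
Poetry collection €19.80: printed books → 0% → €0.00
USB-C hub €43.76: electronic goods, buyer-exempt → 0% → €0.00
Cookbook €33.99: printed books → 0% → €0.00
Subtotal = €292.47; tax = €9.91; total due = €302.38

€302.38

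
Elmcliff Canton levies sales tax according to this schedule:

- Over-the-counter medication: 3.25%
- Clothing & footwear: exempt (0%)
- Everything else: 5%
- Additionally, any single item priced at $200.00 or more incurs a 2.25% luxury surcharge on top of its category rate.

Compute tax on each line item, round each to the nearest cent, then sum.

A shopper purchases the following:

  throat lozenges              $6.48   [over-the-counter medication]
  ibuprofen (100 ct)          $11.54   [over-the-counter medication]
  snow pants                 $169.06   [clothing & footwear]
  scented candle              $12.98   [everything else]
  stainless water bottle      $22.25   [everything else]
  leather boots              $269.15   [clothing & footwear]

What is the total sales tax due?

$8.41

Throat lozenges $6.48: over-the-counter medication → 3.25% → $0.21
Ibuprofen (100 ct) $11.54: over-the-counter medication → 3.25% → $0.38
Snow pants $169.06: clothing & footwear → 0% → $0.00
Scented candle $12.98: everything else → 5% → $0.65
Stainless water bottle $22.25: everything else → 5% → $1.11
Leather boots $269.15: clothing & footwear → 0% + 2.25% surcharge = 2.25% → $6.06
Total tax = $0.21 + $0.38 + $0.65 + $1.11 + $6.06 = $8.41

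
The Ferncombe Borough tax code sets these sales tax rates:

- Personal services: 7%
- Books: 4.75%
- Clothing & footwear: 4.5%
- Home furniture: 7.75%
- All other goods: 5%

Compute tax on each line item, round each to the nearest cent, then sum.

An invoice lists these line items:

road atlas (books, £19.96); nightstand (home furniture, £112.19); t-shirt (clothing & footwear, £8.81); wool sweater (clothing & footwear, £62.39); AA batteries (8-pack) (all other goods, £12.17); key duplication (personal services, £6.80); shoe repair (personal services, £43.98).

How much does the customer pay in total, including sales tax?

£283.32

Road atlas £19.96: books → 4.75% → £0.95
Nightstand £112.19: home furniture → 7.75% → £8.69
T-shirt £8.81: clothing & footwear → 4.5% → £0.40
Wool sweater £62.39: clothing & footwear → 4.5% → £2.81
AA batteries (8-pack) £12.17: all other goods → 5% → £0.61
Key duplication £6.80: personal services → 7% → £0.48
Shoe repair £43.98: personal services → 7% → £3.08
Subtotal = £266.30; tax = £17.02; total due = £283.32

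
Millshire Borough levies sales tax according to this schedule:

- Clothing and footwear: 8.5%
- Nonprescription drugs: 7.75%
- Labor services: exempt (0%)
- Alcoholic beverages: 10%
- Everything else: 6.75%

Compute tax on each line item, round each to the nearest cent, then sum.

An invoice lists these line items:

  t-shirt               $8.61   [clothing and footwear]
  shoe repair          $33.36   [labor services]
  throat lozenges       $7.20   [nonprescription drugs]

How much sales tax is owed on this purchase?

$1.29

T-shirt $8.61: clothing and footwear → 8.5% → $0.73
Shoe repair $33.36: labor services → 0% → $0.00
Throat lozenges $7.20: nonprescription drugs → 7.75% → $0.56
Total tax = $0.73 + $0.56 = $1.29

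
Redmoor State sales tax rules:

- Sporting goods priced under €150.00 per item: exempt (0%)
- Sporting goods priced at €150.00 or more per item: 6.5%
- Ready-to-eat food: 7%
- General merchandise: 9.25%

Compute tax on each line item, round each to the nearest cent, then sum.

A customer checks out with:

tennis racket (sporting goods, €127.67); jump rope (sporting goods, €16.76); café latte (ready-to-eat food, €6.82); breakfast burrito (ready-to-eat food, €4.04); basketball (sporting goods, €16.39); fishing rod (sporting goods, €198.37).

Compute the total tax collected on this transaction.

€13.65

Tennis racket €127.67: sporting goods, under €150.00 → 0% → €0.00
Jump rope €16.76: sporting goods, under €150.00 → 0% → €0.00
Café latte €6.82: ready-to-eat food → 7% → €0.48
Breakfast burrito €4.04: ready-to-eat food → 7% → €0.28
Basketball €16.39: sporting goods, under €150.00 → 0% → €0.00
Fishing rod €198.37: sporting goods, €150.00 or more → 6.5% → €12.89
Total tax = €0.48 + €0.28 + €12.89 = €13.65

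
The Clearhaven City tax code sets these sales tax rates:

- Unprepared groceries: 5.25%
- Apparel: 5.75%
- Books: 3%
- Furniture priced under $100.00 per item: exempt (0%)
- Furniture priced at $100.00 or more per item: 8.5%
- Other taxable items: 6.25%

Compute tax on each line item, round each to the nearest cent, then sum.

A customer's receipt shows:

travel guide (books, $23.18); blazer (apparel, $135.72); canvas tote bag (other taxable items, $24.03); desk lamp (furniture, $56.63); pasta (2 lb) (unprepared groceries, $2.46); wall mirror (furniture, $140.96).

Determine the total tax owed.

Travel guide $23.18: books → 3% → $0.70
Blazer $135.72: apparel → 5.75% → $7.80
Canvas tote bag $24.03: other taxable items → 6.25% → $1.50
Desk lamp $56.63: furniture, under $100.00 → 0% → $0.00
Pasta (2 lb) $2.46: unprepared groceries → 5.25% → $0.13
Wall mirror $140.96: furniture, $100.00 or more → 8.5% → $11.98
Total tax = $0.70 + $7.80 + $1.50 + $0.13 + $11.98 = $22.11

$22.11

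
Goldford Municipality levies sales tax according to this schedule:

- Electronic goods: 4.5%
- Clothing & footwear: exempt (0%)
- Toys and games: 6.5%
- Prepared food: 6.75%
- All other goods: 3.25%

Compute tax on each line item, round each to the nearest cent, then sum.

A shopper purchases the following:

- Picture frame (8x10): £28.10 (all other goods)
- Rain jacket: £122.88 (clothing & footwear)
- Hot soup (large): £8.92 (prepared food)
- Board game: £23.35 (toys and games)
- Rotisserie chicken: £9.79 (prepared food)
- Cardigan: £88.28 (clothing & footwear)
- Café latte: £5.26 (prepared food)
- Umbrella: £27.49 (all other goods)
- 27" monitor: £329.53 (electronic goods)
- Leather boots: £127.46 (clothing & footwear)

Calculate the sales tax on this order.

£19.77

Picture frame (8x10) £28.10: all other goods → 3.25% → £0.91
Rain jacket £122.88: clothing & footwear → 0% → £0.00
Hot soup (large) £8.92: prepared food → 6.75% → £0.60
Board game £23.35: toys and games → 6.5% → £1.52
Rotisserie chicken £9.79: prepared food → 6.75% → £0.66
Cardigan £88.28: clothing & footwear → 0% → £0.00
Café latte £5.26: prepared food → 6.75% → £0.36
Umbrella £27.49: all other goods → 3.25% → £0.89
27" monitor £329.53: electronic goods → 4.5% → £14.83
Leather boots £127.46: clothing & footwear → 0% → £0.00
Total tax = £0.91 + £0.60 + £1.52 + £0.66 + £0.36 + £0.89 + £14.83 = £19.77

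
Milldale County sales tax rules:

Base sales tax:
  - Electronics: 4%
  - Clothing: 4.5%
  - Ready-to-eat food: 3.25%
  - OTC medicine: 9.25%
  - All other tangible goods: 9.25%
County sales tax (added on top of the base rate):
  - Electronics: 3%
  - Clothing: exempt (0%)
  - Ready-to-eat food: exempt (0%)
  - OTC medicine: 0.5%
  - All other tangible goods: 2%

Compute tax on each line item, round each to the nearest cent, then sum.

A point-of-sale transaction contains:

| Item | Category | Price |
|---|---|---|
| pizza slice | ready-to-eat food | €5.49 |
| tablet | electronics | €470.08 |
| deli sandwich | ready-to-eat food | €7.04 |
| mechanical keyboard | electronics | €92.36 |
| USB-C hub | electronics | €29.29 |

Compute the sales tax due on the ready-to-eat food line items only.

Pizza slice €5.49: ready-to-eat food → 3.25% + 0% county = 3.25% → €0.18
Deli sandwich €7.04: ready-to-eat food → 3.25% + 0% county = 3.25% → €0.23
Tax on ready-to-eat food = €0.18 + €0.23 = €0.41

€0.41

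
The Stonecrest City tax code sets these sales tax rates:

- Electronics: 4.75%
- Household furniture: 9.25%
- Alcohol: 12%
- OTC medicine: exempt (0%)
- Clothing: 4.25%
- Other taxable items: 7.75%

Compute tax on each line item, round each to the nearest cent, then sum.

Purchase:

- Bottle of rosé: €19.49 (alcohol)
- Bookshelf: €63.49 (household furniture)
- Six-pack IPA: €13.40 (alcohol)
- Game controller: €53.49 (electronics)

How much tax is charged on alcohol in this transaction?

Bottle of rosé €19.49: alcohol → 12% → €2.34
Six-pack IPA €13.40: alcohol → 12% → €1.61
Tax on alcohol = €2.34 + €1.61 = €3.95

€3.95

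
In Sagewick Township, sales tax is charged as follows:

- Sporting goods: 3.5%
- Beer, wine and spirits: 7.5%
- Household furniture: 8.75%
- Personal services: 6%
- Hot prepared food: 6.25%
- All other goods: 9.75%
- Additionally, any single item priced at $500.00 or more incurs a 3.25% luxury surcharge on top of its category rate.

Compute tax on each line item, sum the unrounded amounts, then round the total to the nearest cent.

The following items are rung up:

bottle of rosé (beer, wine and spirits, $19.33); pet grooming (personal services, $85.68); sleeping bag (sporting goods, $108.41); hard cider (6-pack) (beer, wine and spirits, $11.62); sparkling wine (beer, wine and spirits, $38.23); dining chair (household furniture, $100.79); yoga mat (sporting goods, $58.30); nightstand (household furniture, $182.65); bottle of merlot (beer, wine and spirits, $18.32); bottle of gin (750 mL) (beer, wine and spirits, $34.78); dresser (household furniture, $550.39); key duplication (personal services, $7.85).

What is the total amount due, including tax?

$1327.82

Bottle of rosé $19.33: beer, wine and spirits → 7.5% → $1.44975
Pet grooming $85.68: personal services → 6% → $5.1408
Sleeping bag $108.41: sporting goods → 3.5% → $3.79435
Hard cider (6-pack) $11.62: beer, wine and spirits → 7.5% → $0.8715
Sparkling wine $38.23: beer, wine and spirits → 7.5% → $2.86725
Dining chair $100.79: household furniture → 8.75% → $8.819125
Yoga mat $58.30: sporting goods → 3.5% → $2.0405
Nightstand $182.65: household furniture → 8.75% → $15.981875
Bottle of merlot $18.32: beer, wine and spirits → 7.5% → $1.374
Bottle of gin (750 mL) $34.78: beer, wine and spirits → 7.5% → $2.6085
Dresser $550.39: household furniture → 8.75% + 3.25% surcharge = 12% → $66.0468
Key duplication $7.85: personal services → 6% → $0.471
Subtotal = $1216.35; unrounded tax = $111.46545 → $111.47; total due = $1327.82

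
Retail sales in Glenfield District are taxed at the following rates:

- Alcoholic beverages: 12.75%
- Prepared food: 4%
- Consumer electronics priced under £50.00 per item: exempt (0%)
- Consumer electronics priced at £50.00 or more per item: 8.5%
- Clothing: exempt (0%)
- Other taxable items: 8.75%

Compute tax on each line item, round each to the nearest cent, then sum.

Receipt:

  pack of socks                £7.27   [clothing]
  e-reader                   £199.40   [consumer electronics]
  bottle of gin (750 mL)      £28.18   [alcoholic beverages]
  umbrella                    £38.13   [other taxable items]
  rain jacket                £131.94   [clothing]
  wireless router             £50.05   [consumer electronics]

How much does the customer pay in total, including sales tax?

£483.10

Pack of socks £7.27: clothing → 0% → £0.00
E-reader £199.40: consumer electronics, £50.00 or more → 8.5% → £16.95
Bottle of gin (750 mL) £28.18: alcoholic beverages → 12.75% → £3.59
Umbrella £38.13: other taxable items → 8.75% → £3.34
Rain jacket £131.94: clothing → 0% → £0.00
Wireless router £50.05: consumer electronics, £50.00 or more → 8.5% → £4.25
Subtotal = £454.97; tax = £28.13; total due = £483.10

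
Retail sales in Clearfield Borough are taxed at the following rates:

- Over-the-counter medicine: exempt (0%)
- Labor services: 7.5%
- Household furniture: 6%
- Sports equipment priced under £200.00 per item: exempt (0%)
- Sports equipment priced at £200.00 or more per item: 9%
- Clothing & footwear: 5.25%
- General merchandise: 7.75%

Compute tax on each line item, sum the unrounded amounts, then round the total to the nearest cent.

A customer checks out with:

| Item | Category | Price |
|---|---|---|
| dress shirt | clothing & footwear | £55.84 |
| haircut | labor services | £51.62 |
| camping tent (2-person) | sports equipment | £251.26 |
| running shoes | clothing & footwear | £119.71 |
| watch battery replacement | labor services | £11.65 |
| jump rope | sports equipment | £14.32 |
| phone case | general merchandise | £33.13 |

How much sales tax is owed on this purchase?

Dress shirt £55.84: clothing & footwear → 5.25% → £2.9316
Haircut £51.62: labor services → 7.5% → £3.8715
Camping tent (2-person) £251.26: sports equipment, £200.00 or more → 9% → £22.6134
Running shoes £119.71: clothing & footwear → 5.25% → £6.284775
Watch battery replacement £11.65: labor services → 7.5% → £0.87375
Jump rope £14.32: sports equipment, under £200.00 → 0% → £0.00
Phone case £33.13: general merchandise → 7.75% → £2.567575
Unrounded tax sum = £39.1426 → £39.14

£39.14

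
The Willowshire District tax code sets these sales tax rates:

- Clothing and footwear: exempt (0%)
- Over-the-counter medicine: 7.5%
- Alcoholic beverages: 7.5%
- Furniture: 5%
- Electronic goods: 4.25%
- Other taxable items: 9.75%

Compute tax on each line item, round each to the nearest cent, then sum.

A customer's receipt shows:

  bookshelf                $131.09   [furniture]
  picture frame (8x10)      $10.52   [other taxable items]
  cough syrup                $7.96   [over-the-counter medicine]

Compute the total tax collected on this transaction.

Bookshelf $131.09: furniture → 5% → $6.55
Picture frame (8x10) $10.52: other taxable items → 9.75% → $1.03
Cough syrup $7.96: over-the-counter medicine → 7.5% → $0.60
Total tax = $6.55 + $1.03 + $0.60 = $8.18

$8.18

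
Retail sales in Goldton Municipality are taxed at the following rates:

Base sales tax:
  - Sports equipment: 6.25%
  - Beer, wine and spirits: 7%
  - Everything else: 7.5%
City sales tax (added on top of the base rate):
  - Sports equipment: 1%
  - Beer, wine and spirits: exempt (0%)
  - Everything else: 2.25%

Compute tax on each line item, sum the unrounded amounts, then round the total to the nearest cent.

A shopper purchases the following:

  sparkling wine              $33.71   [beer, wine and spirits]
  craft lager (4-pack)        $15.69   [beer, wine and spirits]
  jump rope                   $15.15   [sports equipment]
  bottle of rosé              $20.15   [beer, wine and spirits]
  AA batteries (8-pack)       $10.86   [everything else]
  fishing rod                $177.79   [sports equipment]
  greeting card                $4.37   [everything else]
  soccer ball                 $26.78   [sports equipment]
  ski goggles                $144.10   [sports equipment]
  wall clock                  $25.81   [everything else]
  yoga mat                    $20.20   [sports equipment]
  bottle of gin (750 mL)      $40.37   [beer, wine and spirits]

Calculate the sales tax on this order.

$39.54

Sparkling wine $33.71: beer, wine and spirits → 7% + 0% city = 7% → $2.3597
Craft lager (4-pack) $15.69: beer, wine and spirits → 7% + 0% city = 7% → $1.0983
Jump rope $15.15: sports equipment → 6.25% + 1% city = 7.25% → $1.098375
Bottle of rosé $20.15: beer, wine and spirits → 7% + 0% city = 7% → $1.4105
AA batteries (8-pack) $10.86: everything else → 7.5% + 2.25% city = 9.75% → $1.05885
Fishing rod $177.79: sports equipment → 6.25% + 1% city = 7.25% → $12.889775
Greeting card $4.37: everything else → 7.5% + 2.25% city = 9.75% → $0.426075
Soccer ball $26.78: sports equipment → 6.25% + 1% city = 7.25% → $1.94155
Ski goggles $144.10: sports equipment → 6.25% + 1% city = 7.25% → $10.44725
Wall clock $25.81: everything else → 7.5% + 2.25% city = 9.75% → $2.516475
Yoga mat $20.20: sports equipment → 6.25% + 1% city = 7.25% → $1.4645
Bottle of gin (750 mL) $40.37: beer, wine and spirits → 7% + 0% city = 7% → $2.8259
Unrounded tax sum = $39.53725 → $39.54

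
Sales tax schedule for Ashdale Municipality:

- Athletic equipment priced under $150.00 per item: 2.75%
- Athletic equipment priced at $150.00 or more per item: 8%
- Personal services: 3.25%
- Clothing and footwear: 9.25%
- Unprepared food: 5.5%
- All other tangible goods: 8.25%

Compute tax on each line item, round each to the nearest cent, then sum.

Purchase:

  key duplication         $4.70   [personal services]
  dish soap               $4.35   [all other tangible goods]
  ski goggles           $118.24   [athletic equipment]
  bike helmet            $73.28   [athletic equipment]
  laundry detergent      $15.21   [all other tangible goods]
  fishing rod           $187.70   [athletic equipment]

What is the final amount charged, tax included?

$425.53

Key duplication $4.70: personal services → 3.25% → $0.15
Dish soap $4.35: all other tangible goods → 8.25% → $0.36
Ski goggles $118.24: athletic equipment, under $150.00 → 2.75% → $3.25
Bike helmet $73.28: athletic equipment, under $150.00 → 2.75% → $2.02
Laundry detergent $15.21: all other tangible goods → 8.25% → $1.25
Fishing rod $187.70: athletic equipment, $150.00 or more → 8% → $15.02
Subtotal = $403.48; tax = $22.05; total due = $425.53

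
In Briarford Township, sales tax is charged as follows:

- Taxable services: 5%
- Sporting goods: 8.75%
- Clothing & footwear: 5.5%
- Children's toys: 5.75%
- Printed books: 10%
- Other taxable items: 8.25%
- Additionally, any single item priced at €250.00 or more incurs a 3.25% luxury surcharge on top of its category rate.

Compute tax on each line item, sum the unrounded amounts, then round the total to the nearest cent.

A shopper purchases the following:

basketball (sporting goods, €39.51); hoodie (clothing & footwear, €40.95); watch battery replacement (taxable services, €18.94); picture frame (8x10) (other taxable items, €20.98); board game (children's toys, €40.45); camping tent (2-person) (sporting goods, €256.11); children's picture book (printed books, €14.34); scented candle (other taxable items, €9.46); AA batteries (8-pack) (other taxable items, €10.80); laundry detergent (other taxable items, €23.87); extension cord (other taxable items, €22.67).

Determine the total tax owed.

Basketball €39.51: sporting goods → 8.75% → €3.457125
Hoodie €40.95: clothing & footwear → 5.5% → €2.25225
Watch battery replacement €18.94: taxable services → 5% → €0.947
Picture frame (8x10) €20.98: other taxable items → 8.25% → €1.73085
Board game €40.45: children's toys → 5.75% → €2.325875
Camping tent (2-person) €256.11: sporting goods → 8.75% + 3.25% surcharge = 12% → €30.7332
Children's picture book €14.34: printed books → 10% → €1.434
Scented candle €9.46: other taxable items → 8.25% → €0.78045
AA batteries (8-pack) €10.80: other taxable items → 8.25% → €0.891
Laundry detergent €23.87: other taxable items → 8.25% → €1.969275
Extension cord €22.67: other taxable items → 8.25% → €1.870275
Unrounded tax sum = €48.3913 → €48.39

€48.39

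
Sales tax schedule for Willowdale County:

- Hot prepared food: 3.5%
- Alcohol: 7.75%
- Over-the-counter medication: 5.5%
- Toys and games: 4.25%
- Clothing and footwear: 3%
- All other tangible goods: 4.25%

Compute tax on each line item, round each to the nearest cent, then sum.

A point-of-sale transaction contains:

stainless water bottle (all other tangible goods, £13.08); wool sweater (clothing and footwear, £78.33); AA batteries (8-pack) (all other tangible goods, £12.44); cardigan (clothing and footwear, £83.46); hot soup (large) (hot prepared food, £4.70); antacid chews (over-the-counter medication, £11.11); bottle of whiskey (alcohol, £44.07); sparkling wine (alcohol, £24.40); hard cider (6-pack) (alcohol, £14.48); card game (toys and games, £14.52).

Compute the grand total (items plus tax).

Stainless water bottle £13.08: all other tangible goods → 4.25% → £0.56
Wool sweater £78.33: clothing and footwear → 3% → £2.35
AA batteries (8-pack) £12.44: all other tangible goods → 4.25% → £0.53
Cardigan £83.46: clothing and footwear → 3% → £2.50
Hot soup (large) £4.70: hot prepared food → 3.5% → £0.16
Antacid chews £11.11: over-the-counter medication → 5.5% → £0.61
Bottle of whiskey £44.07: alcohol → 7.75% → £3.42
Sparkling wine £24.40: alcohol → 7.75% → £1.89
Hard cider (6-pack) £14.48: alcohol → 7.75% → £1.12
Card game £14.52: toys and games → 4.25% → £0.62
Subtotal = £300.59; tax = £13.76; total due = £314.35

£314.35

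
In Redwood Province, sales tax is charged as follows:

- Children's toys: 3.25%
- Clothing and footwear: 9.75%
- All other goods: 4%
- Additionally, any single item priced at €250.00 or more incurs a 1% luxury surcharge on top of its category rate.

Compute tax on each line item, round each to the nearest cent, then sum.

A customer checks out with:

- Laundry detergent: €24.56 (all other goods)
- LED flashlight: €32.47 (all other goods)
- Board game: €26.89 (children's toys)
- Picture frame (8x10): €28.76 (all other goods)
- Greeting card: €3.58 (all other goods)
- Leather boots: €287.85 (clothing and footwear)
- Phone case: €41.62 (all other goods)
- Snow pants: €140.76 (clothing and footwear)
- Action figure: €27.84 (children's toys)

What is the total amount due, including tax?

Laundry detergent €24.56: all other goods → 4% → €0.98
LED flashlight €32.47: all other goods → 4% → €1.30
Board game €26.89: children's toys → 3.25% → €0.87
Picture frame (8x10) €28.76: all other goods → 4% → €1.15
Greeting card €3.58: all other goods → 4% → €0.14
Leather boots €287.85: clothing and footwear → 9.75% + 1% surcharge = 10.75% → €30.94
Phone case €41.62: all other goods → 4% → €1.66
Snow pants €140.76: clothing and footwear → 9.75% → €13.72
Action figure €27.84: children's toys → 3.25% → €0.90
Subtotal = €614.33; tax = €51.66; total due = €665.99

€665.99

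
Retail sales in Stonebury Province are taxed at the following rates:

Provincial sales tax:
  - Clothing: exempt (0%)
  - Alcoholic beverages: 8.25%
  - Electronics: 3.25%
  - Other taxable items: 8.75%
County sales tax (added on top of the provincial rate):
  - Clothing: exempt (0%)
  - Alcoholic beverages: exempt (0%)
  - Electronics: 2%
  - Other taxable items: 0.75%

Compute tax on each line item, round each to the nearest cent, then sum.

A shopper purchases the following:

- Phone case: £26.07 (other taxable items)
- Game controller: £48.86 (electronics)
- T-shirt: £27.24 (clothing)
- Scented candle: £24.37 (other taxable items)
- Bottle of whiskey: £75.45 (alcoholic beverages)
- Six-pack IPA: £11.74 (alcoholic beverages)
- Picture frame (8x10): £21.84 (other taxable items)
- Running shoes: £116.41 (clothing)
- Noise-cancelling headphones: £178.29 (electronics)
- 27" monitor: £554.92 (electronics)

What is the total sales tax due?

£55.12

Phone case £26.07: other taxable items → 8.75% + 0.75% county = 9.5% → £2.48
Game controller £48.86: electronics → 3.25% + 2% county = 5.25% → £2.57
T-shirt £27.24: clothing → 0% + 0% county = 0% → £0.00
Scented candle £24.37: other taxable items → 8.75% + 0.75% county = 9.5% → £2.32
Bottle of whiskey £75.45: alcoholic beverages → 8.25% + 0% county = 8.25% → £6.22
Six-pack IPA £11.74: alcoholic beverages → 8.25% + 0% county = 8.25% → £0.97
Picture frame (8x10) £21.84: other taxable items → 8.75% + 0.75% county = 9.5% → £2.07
Running shoes £116.41: clothing → 0% + 0% county = 0% → £0.00
Noise-cancelling headphones £178.29: electronics → 3.25% + 2% county = 5.25% → £9.36
27" monitor £554.92: electronics → 3.25% + 2% county = 5.25% → £29.13
Total tax = £2.48 + £2.57 + £2.32 + £6.22 + £0.97 + £2.07 + £9.36 + £29.13 = £55.12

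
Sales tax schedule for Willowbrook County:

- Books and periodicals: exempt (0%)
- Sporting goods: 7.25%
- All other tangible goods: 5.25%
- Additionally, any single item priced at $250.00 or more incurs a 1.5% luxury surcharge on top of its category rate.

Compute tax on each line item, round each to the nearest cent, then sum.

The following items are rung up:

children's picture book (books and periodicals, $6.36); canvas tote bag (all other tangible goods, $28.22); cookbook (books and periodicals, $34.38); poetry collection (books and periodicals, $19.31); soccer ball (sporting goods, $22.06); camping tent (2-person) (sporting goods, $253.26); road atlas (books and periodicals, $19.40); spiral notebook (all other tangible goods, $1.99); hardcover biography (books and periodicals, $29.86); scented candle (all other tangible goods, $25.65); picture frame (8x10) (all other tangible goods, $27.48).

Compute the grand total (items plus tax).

Children's picture book $6.36: books and periodicals → 0% → $0.00
Canvas tote bag $28.22: all other tangible goods → 5.25% → $1.48
Cookbook $34.38: books and periodicals → 0% → $0.00
Poetry collection $19.31: books and periodicals → 0% → $0.00
Soccer ball $22.06: sporting goods → 7.25% → $1.60
Camping tent (2-person) $253.26: sporting goods → 7.25% + 1.5% surcharge = 8.75% → $22.16
Road atlas $19.40: books and periodicals → 0% → $0.00
Spiral notebook $1.99: all other tangible goods → 5.25% → $0.10
Hardcover biography $29.86: books and periodicals → 0% → $0.00
Scented candle $25.65: all other tangible goods → 5.25% → $1.35
Picture frame (8x10) $27.48: all other tangible goods → 5.25% → $1.44
Subtotal = $467.97; tax = $28.13; total due = $496.10

$496.10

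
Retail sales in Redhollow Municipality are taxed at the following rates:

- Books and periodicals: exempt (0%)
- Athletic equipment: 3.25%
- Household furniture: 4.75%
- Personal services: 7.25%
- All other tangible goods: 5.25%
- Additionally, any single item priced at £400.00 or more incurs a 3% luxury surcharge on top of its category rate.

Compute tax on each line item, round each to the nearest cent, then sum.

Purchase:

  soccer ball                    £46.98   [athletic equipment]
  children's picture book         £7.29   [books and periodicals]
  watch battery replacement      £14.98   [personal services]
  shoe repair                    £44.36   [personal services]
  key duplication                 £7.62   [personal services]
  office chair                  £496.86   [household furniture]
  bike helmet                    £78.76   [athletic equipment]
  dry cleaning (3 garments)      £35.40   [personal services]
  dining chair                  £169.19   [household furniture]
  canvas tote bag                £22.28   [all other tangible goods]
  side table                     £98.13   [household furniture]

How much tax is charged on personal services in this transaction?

Watch battery replacement £14.98: personal services → 7.25% → £1.09
Shoe repair £44.36: personal services → 7.25% → £3.22
Key duplication £7.62: personal services → 7.25% → £0.55
Dry cleaning (3 garments) £35.40: personal services → 7.25% → £2.57
Tax on personal services = £1.09 + £3.22 + £0.55 + £2.57 = £7.43

£7.43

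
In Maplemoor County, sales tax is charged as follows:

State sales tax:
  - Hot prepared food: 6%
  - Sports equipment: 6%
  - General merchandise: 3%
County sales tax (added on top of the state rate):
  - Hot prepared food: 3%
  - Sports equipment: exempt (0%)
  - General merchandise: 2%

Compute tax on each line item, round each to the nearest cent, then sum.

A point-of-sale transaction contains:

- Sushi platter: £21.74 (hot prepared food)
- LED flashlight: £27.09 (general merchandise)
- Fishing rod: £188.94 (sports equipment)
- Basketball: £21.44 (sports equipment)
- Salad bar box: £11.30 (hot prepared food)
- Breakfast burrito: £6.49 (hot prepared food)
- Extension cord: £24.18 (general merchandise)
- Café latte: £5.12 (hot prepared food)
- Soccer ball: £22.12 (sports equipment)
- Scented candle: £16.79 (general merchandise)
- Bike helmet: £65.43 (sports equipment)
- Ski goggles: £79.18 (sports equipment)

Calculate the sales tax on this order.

£30.06

Sushi platter £21.74: hot prepared food → 6% + 3% county = 9% → £1.96
LED flashlight £27.09: general merchandise → 3% + 2% county = 5% → £1.35
Fishing rod £188.94: sports equipment → 6% + 0% county = 6% → £11.34
Basketball £21.44: sports equipment → 6% + 0% county = 6% → £1.29
Salad bar box £11.30: hot prepared food → 6% + 3% county = 9% → £1.02
Breakfast burrito £6.49: hot prepared food → 6% + 3% county = 9% → £0.58
Extension cord £24.18: general merchandise → 3% + 2% county = 5% → £1.21
Café latte £5.12: hot prepared food → 6% + 3% county = 9% → £0.46
Soccer ball £22.12: sports equipment → 6% + 0% county = 6% → £1.33
Scented candle £16.79: general merchandise → 3% + 2% county = 5% → £0.84
Bike helmet £65.43: sports equipment → 6% + 0% county = 6% → £3.93
Ski goggles £79.18: sports equipment → 6% + 0% county = 6% → £4.75
Total tax = £1.96 + £1.35 + £11.34 + £1.29 + £1.02 + £0.58 + £1.21 + £0.46 + £1.33 + £0.84 + £3.93 + £4.75 = £30.06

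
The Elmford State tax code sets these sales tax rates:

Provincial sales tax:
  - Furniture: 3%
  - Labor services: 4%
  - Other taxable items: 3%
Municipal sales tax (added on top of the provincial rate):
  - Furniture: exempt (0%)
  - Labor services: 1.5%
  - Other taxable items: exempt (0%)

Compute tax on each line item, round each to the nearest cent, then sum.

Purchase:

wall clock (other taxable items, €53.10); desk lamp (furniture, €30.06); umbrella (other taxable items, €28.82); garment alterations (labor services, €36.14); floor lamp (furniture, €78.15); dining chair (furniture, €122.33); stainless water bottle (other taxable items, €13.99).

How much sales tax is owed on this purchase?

Wall clock €53.10: other taxable items → 3% + 0% municipal = 3% → €1.59
Desk lamp €30.06: furniture → 3% + 0% municipal = 3% → €0.90
Umbrella €28.82: other taxable items → 3% + 0% municipal = 3% → €0.86
Garment alterations €36.14: labor services → 4% + 1.5% municipal = 5.5% → €1.99
Floor lamp €78.15: furniture → 3% + 0% municipal = 3% → €2.34
Dining chair €122.33: furniture → 3% + 0% municipal = 3% → €3.67
Stainless water bottle €13.99: other taxable items → 3% + 0% municipal = 3% → €0.42
Total tax = €1.59 + €0.90 + €0.86 + €1.99 + €2.34 + €3.67 + €0.42 = €11.77

€11.77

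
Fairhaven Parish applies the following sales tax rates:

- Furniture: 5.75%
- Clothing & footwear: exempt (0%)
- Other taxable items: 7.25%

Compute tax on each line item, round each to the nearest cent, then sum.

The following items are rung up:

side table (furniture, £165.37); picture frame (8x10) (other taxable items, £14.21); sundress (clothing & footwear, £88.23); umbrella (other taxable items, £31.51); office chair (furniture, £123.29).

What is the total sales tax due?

Side table £165.37: furniture → 5.75% → £9.51
Picture frame (8x10) £14.21: other taxable items → 7.25% → £1.03
Sundress £88.23: clothing & footwear → 0% → £0.00
Umbrella £31.51: other taxable items → 7.25% → £2.28
Office chair £123.29: furniture → 5.75% → £7.09
Total tax = £9.51 + £1.03 + £2.28 + £7.09 = £19.91

£19.91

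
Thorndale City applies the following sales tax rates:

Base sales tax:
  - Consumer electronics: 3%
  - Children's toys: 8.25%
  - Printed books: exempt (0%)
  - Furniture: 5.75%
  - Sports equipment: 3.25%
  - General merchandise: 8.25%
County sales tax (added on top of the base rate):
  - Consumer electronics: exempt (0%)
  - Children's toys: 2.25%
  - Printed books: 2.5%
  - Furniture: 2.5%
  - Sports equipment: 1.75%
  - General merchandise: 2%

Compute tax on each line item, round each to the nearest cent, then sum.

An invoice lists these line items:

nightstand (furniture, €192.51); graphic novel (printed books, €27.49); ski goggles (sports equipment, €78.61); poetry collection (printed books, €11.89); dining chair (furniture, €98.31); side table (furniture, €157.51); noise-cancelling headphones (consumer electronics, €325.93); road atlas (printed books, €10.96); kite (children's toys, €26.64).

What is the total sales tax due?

€54.75

Nightstand €192.51: furniture → 5.75% + 2.5% county = 8.25% → €15.88
Graphic novel €27.49: printed books → 0% + 2.5% county = 2.5% → €0.69
Ski goggles €78.61: sports equipment → 3.25% + 1.75% county = 5% → €3.93
Poetry collection €11.89: printed books → 0% + 2.5% county = 2.5% → €0.30
Dining chair €98.31: furniture → 5.75% + 2.5% county = 8.25% → €8.11
Side table €157.51: furniture → 5.75% + 2.5% county = 8.25% → €12.99
Noise-cancelling headphones €325.93: consumer electronics → 3% + 0% county = 3% → €9.78
Road atlas €10.96: printed books → 0% + 2.5% county = 2.5% → €0.27
Kite €26.64: children's toys → 8.25% + 2.25% county = 10.5% → €2.80
Total tax = €15.88 + €0.69 + €3.93 + €0.30 + €8.11 + €12.99 + €9.78 + €0.27 + €2.80 = €54.75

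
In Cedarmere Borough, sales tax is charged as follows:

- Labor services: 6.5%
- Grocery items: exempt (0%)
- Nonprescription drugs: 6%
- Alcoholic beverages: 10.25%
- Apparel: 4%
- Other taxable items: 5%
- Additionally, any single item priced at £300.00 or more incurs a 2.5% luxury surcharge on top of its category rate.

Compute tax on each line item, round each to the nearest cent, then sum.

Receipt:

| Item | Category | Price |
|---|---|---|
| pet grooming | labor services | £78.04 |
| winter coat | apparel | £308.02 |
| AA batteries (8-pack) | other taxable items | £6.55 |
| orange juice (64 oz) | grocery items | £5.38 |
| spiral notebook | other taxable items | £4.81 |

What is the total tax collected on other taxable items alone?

AA batteries (8-pack) £6.55: other taxable items → 5% → £0.33
Spiral notebook £4.81: other taxable items → 5% → £0.24
Tax on other taxable items = £0.33 + £0.24 = £0.57

£0.57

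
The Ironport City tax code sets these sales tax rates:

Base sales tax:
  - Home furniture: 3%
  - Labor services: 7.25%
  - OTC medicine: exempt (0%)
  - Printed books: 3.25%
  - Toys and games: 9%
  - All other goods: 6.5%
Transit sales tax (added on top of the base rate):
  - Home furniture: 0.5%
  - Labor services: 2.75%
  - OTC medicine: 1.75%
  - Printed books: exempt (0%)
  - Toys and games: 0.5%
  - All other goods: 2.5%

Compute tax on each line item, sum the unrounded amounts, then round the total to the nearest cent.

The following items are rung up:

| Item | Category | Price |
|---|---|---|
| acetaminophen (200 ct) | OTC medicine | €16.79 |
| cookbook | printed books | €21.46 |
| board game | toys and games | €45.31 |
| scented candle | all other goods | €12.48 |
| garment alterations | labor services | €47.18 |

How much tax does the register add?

€11.14

Acetaminophen (200 ct) €16.79: OTC medicine → 0% + 1.75% transit = 1.75% → €0.293825
Cookbook €21.46: printed books → 3.25% + 0% transit = 3.25% → €0.69745
Board game €45.31: toys and games → 9% + 0.5% transit = 9.5% → €4.30445
Scented candle €12.48: all other goods → 6.5% + 2.5% transit = 9% → €1.1232
Garment alterations €47.18: labor services → 7.25% + 2.75% transit = 10% → €4.718
Unrounded tax sum = €11.136925 → €11.14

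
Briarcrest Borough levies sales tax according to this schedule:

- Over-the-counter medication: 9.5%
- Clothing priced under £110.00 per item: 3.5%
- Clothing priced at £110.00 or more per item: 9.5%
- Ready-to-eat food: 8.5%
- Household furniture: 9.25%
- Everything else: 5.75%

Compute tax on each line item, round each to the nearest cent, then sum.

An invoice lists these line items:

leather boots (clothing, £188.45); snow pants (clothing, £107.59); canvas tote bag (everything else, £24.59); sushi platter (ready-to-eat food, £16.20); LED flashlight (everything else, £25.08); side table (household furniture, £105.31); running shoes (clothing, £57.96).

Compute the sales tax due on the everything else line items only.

Canvas tote bag £24.59: everything else → 5.75% → £1.41
LED flashlight £25.08: everything else → 5.75% → £1.44
Tax on everything else = £1.41 + £1.44 = £2.85

£2.85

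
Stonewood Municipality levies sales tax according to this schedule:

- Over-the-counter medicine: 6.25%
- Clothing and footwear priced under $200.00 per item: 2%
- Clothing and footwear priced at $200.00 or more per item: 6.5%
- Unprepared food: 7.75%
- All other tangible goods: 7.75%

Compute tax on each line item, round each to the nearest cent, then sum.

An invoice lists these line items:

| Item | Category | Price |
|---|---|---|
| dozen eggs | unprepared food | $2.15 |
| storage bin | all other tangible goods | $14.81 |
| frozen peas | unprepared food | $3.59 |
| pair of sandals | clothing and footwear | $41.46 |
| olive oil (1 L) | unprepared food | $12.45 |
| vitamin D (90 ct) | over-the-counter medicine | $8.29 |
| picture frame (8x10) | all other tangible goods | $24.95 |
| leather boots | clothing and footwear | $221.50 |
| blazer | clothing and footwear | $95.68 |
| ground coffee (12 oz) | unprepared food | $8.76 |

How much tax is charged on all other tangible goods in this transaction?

Storage bin $14.81: all other tangible goods → 7.75% → $1.15
Picture frame (8x10) $24.95: all other tangible goods → 7.75% → $1.93
Tax on all other tangible goods = $1.15 + $1.93 = $3.08

$3.08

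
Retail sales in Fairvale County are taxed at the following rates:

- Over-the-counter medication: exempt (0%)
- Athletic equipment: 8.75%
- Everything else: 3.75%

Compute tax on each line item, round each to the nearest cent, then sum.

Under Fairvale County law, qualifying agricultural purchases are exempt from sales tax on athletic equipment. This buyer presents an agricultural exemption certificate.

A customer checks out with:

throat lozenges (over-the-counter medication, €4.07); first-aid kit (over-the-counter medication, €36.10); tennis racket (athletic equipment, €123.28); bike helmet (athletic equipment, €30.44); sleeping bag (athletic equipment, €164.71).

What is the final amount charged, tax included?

€358.60

Throat lozenges €4.07: over-the-counter medication → 0% → €0.00
First-aid kit €36.10: over-the-counter medication → 0% → €0.00
Tennis racket €123.28: athletic equipment, buyer-exempt → 0% → €0.00
Bike helmet €30.44: athletic equipment, buyer-exempt → 0% → €0.00
Sleeping bag €164.71: athletic equipment, buyer-exempt → 0% → €0.00
Subtotal = €358.60; tax = €0.00; total due = €358.60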